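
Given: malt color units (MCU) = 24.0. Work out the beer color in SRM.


SRM = 1.4922 · MCU^0.6859
SRM = 1.4922 · 24.0^0.6859

13.1982 SRM


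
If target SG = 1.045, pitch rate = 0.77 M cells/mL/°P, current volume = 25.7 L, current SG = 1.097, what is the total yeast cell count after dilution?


V_w = V·((SG_c−1)/(SG_t−1)−1);  °P = 259 − 259/SG_t;  cells = rate·(V+V_w)·°P
V_w = 25.7·((1.097−1)/(1.045−1)−1) = 29.6978
V_final = 25.7 + 29.6978 = 55.3978
°P = 259 − 259/1.045 = 11.1531
cells = 0.77·55.3978·11.1531

475.7503 billion cells


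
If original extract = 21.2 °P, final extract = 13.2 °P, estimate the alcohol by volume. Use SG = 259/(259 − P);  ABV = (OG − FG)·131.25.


OG = 259/(259 − 21.2) = 1.0892
FG = 259/(259 − 13.2) = 1.0537
ABV = (1.0892 − 1.0537)·131.25

4.6526 % ABV


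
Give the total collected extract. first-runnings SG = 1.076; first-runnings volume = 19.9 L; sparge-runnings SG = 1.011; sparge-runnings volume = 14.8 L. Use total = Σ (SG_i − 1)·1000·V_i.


first = (1.076 − 1)·1000·19.9 = 1512.4000
sparge = (1.011 − 1)·1000·14.8 = 162.8000
total = 1512.4000 + 162.8000

1675.2000 gravity·L


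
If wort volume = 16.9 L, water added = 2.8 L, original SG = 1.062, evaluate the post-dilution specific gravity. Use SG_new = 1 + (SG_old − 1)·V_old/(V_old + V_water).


pts = (1.062 − 1)·1000·16.9/(16.9 + 2.8) = 53.1878
SG_new = 1 + 53.1878/1000

1.0532


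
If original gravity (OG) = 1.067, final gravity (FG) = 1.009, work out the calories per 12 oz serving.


ABW = (OG−FG)·131.25·0.79/FG;  °P = 259 − 259/SG (for OG→OE and FG→AE);  RE = 0.1808·OE + 0.8192·AE;  Cal = (6.9·ABW + 4·(RE−0.1))·FG·3.55
ABW = (1.067 − 1.009)·131.25·0.79/1.009 = 5.9602
OE = 259 − 259/1.067 = 16.2634 °P
AE = 259 − 259/1.009 = 2.3102 °P
RE = 0.1808·16.2634 + 0.8192·2.3102 = 4.8329 °P
Cal = (6.9·5.9602 + 4·(4.8329−0.1))·1.009·3.55

215.1224 kcal


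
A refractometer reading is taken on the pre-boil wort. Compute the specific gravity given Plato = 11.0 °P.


SG = 259/(259 − P)
SG = 259/(259 − 11.0)

1.0444


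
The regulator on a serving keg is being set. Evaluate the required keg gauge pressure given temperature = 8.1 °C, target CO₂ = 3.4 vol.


psi = vols/(0.01821 + 0.09011·e^(−0.04·T)) − 14.695
psi = 3.4/(0.01821 + 0.09011·e^(−0.04·8.1)) − 14.695

26.0811 psi


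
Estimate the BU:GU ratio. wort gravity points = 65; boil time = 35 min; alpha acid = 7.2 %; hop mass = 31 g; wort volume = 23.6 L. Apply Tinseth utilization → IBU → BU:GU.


U = 1.65·0.000125^(GP/1000)·(1−e^(−0.04t))/4.15;  IBU = (α/100)·m·U·1000/V;  BU:GU = IBU/GP
U = 1.65·0.000125^(65/1000)·(1−e^(−0.04·35))/4.15 = 0.1670
IBU = (7.2/100)·31·0.1670·1000/23.6 = 15.7959
BU:GU = 15.7959/65

0.2430


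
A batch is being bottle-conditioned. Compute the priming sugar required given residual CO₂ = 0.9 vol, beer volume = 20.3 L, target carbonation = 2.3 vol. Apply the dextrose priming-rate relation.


sugar = (target − residual)·4.0·V
sugar = (2.3 − 0.9)·4.0·20.3

113.6800 g


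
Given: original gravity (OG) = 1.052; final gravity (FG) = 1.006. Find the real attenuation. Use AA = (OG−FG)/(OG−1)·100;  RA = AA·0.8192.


AA = (1.052 − 1.006)/(1.052 − 1)·100 = 88.4615
RA = 88.4615·0.8192

72.4677 %


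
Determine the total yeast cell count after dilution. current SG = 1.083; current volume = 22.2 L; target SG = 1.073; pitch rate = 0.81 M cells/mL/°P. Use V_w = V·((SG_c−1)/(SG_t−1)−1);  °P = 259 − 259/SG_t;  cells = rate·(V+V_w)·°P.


V_w = 22.2·((1.083−1)/(1.073−1)−1) = 3.0411
V_final = 22.2 + 3.0411 = 25.2411
°P = 259 − 259/1.073 = 17.6207
cells = 0.81·25.2411·17.6207

360.2601 billion cells


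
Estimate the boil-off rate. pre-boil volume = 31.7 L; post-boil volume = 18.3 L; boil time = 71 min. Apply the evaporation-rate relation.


rate = (V_pre − V_post) / (t_min/60)
rate = (31.7 − 18.3) / (71/60)

11.3239 L/hr


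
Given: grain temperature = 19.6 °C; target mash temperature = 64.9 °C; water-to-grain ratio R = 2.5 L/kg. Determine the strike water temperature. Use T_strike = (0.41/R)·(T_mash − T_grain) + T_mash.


T_strike = (0.41/2.5)·(64.9 − 19.6) + 64.9

72.3292 °C


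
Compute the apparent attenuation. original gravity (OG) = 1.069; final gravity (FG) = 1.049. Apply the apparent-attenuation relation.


AA = (OG − FG)/(OG − 1) · 100
AA = (1.069 − 1.049)/(1.069 − 1) · 100

28.9855 %


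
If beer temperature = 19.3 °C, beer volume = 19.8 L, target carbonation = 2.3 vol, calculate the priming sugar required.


residual = 14.695·(0.01821 + 0.09011·e^(−0.04·T));  sugar = (target − residual)·4.0·V
residual = 14.695·(0.01821 + 0.09011·e^(−0.04·19.3)) = 0.8795
sugar = (2.3 − 0.8795)·4.0·19.8

112.5054 g


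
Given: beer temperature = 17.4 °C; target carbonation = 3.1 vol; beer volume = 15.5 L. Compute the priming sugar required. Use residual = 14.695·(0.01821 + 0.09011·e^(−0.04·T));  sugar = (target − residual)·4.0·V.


residual = 14.695·(0.01821 + 0.09011·e^(−0.04·17.4)) = 0.9278
sugar = (3.1 − 0.9278)·4.0·15.5

134.6768 g


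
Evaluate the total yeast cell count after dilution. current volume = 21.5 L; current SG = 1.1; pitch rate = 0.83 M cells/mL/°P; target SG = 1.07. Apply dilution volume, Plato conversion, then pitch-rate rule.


V_w = V·((SG_c−1)/(SG_t−1)−1);  °P = 259 − 259/SG_t;  cells = rate·(V+V_w)·°P
V_w = 21.5·((1.1−1)/(1.07−1)−1) = 9.2143
V_final = 21.5 + 9.2143 = 30.7143
°P = 259 − 259/1.07 = 16.9439
cells = 0.83·30.7143·16.9439

431.9491 billion cells


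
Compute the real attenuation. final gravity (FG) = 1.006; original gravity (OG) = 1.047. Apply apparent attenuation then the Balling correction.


AA = (OG−FG)/(OG−1)·100;  RA = AA·0.8192
AA = (1.047 − 1.006)/(1.047 − 1)·100 = 87.2340
RA = 87.2340·0.8192

71.4621 %


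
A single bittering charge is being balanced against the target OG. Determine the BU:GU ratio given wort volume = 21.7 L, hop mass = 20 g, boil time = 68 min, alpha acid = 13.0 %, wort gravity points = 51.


U = 1.65·0.000125^(GP/1000)·(1−e^(−0.04t))/4.15;  IBU = (α/100)·m·U·1000/V;  BU:GU = IBU/GP
U = 1.65·0.000125^(51/1000)·(1−e^(−0.04·68))/4.15 = 0.2348
IBU = (13.0/100)·20·0.2348·1000/21.7 = 28.1382
BU:GU = 28.1382/51

0.5517


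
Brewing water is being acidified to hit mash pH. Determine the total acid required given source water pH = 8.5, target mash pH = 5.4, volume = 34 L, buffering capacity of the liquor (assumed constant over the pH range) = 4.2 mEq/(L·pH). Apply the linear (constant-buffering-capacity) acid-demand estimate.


acid = buffering capacity · (pH_source − pH_target) · V
acid = 4.2 · (8.5 − 5.4) · 34

442.6800 mEq


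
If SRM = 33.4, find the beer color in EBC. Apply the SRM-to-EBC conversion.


EBC = SRM · 1.97
EBC = 33.4 · 1.97

65.7980 EBC


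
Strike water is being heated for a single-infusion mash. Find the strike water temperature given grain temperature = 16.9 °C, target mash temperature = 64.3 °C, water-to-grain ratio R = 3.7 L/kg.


T_strike = (0.41/R)·(T_mash − T_grain) + T_mash
T_strike = (0.41/3.7)·(64.3 − 16.9) + 64.3

69.5524 °C


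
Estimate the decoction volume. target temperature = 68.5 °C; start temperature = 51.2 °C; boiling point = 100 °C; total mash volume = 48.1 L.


V_dec = V_total·(T_target − T_start)/(T_boil − T_start)
V_dec = 48.1·(68.5 − 51.2)/(100 − 51.2)

17.0518 L


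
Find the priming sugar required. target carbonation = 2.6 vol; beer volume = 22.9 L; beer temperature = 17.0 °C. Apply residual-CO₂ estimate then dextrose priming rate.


residual = 14.695·(0.01821 + 0.09011·e^(−0.04·T));  sugar = (target − residual)·4.0·V
residual = 14.695·(0.01821 + 0.09011·e^(−0.04·17.0)) = 0.9384
sugar = (2.6 − 0.9384)·4.0·22.9

152.1988 g


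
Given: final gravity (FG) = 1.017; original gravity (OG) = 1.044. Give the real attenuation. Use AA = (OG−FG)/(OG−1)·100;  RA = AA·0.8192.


AA = (1.044 − 1.017)/(1.044 − 1)·100 = 61.3636
RA = 61.3636·0.8192

50.2691 %


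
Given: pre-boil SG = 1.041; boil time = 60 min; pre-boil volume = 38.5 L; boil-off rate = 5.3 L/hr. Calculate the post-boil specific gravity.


V_post = V_pre − rate·(t/60);  SG_post = 1 + (SG_pre−1)·V_pre/V_post
V_post = 38.5 − 5.3·(60/60) = 33.2000
SG_post = 1 + (1.041 − 1)·38.5/33.2000

1.0475


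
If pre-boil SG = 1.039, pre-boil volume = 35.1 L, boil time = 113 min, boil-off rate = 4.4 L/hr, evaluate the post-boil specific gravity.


V_post = V_pre − rate·(t/60);  SG_post = 1 + (SG_pre−1)·V_pre/V_post
V_post = 35.1 − 4.4·(113/60) = 26.8133
SG_post = 1 + (1.039 − 1)·35.1/26.8133

1.0511


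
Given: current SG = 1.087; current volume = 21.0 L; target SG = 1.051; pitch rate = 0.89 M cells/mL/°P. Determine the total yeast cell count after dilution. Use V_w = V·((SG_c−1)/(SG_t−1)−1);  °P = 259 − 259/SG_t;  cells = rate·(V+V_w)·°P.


V_w = 21.0·((1.087−1)/(1.051−1)−1) = 14.8235
V_final = 21.0 + 14.8235 = 35.8235
°P = 259 − 259/1.051 = 12.5680
cells = 0.89·35.8235·12.5680

400.7058 billion cells


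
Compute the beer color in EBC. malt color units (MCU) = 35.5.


SRM = 1.4922·MCU^0.6859;  EBC = SRM·1.97
SRM = 1.4922·35.5^0.6859 = 17.2635
EBC = 17.2635·1.97

34.0091 EBC


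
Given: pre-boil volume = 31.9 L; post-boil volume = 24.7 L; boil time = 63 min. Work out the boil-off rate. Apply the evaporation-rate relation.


rate = (V_pre − V_post) / (t_min/60)
rate = (31.9 − 24.7) / (63/60)

6.8571 L/hr


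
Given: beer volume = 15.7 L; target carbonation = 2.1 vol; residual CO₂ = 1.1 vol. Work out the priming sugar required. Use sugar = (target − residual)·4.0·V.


sugar = (2.1 − 1.1)·4.0·15.7

62.8000 g


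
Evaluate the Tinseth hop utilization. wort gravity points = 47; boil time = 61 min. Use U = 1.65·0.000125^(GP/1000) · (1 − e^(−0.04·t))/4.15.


bigness = 1.65·0.000125^(47/1000) = 1.0815
boil_factor = (1 − e^(−0.04·61))/4.15 = 0.2200
U = 1.0815 · 0.2200

0.2379


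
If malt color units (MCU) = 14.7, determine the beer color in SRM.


SRM = 1.4922 · MCU^0.6859
SRM = 1.4922 · 14.7^0.6859

9.4295 SRM


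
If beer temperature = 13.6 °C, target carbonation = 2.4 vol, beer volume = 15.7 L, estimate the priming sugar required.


residual = 14.695·(0.01821 + 0.09011·e^(−0.04·T));  sugar = (target − residual)·4.0·V
residual = 14.695·(0.01821 + 0.09011·e^(−0.04·13.6)) = 1.0362
sugar = (2.4 − 1.0362)·4.0·15.7

85.6485 g


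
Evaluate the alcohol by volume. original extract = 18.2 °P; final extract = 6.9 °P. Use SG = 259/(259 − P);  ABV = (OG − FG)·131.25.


OG = 259/(259 − 18.2) = 1.0756
FG = 259/(259 − 6.9) = 1.0274
ABV = (1.0756 − 1.0274)·131.25

6.3277 % ABV


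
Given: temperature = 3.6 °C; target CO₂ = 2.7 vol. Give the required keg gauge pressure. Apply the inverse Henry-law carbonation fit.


psi = vols/(0.01821 + 0.09011·e^(−0.04·T)) − 14.695
psi = 2.7/(0.01821 + 0.09011·e^(−0.04·3.6)) − 14.695

13.3613 psi


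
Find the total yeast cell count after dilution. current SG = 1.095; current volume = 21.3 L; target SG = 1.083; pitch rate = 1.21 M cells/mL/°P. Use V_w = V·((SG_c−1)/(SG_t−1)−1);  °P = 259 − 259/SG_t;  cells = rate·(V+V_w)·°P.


V_w = 21.3·((1.095−1)/(1.083−1)−1) = 3.0795
V_final = 21.3 + 3.0795 = 24.3795
°P = 259 − 259/1.083 = 19.8495
cells = 1.21·24.3795·19.8495

585.5445 billion cells


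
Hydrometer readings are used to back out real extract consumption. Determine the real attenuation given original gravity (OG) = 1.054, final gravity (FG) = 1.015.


AA = (OG−FG)/(OG−1)·100;  RA = AA·0.8192
AA = (1.054 − 1.015)/(1.054 − 1)·100 = 72.2222
RA = 72.2222·0.8192

59.1644 %


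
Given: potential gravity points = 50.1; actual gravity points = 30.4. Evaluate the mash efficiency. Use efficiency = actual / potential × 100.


efficiency = 30.4 / 50.1 × 100

60.6786 %


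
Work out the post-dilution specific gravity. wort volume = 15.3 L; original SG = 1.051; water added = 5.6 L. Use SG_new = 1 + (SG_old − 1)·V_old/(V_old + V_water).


pts = (1.051 − 1)·1000·15.3/(15.3 + 5.6) = 37.3349
SG_new = 1 + 37.3349/1000

1.0373


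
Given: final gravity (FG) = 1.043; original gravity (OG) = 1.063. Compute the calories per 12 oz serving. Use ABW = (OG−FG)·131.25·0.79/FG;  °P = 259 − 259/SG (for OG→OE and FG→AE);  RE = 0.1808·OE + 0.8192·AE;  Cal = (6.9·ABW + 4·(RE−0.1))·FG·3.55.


ABW = (1.063 − 1.043)·131.25·0.79/1.043 = 1.9883
OE = 259 − 259/1.063 = 15.3500 °P
AE = 259 − 259/1.043 = 10.6779 °P
RE = 0.1808·15.3500 + 0.8192·10.6779 = 11.5226 °P
Cal = (6.9·1.9883 + 4·(11.5226−0.1))·1.043·3.55

219.9716 kcal


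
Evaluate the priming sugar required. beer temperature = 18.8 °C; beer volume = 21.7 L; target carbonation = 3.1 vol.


residual = 14.695·(0.01821 + 0.09011·e^(−0.04·T));  sugar = (target − residual)·4.0·V
residual = 14.695·(0.01821 + 0.09011·e^(−0.04·18.8)) = 0.8918
sugar = (3.1 − 0.8918)·4.0·21.7

191.6684 g


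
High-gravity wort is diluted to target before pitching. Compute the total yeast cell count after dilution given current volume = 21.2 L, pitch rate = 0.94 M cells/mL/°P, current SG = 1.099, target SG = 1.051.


V_w = V·((SG_c−1)/(SG_t−1)−1);  °P = 259 − 259/SG_t;  cells = rate·(V+V_w)·°P
V_w = 21.2·((1.099−1)/(1.051−1)−1) = 19.9529
V_final = 21.2 + 19.9529 = 41.1529
°P = 259 − 259/1.051 = 12.5680
cells = 0.94·41.1529·12.5680

486.1787 billion cells


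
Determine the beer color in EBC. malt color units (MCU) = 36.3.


SRM = 1.4922·MCU^0.6859;  EBC = SRM·1.97
SRM = 1.4922·36.3^0.6859 = 17.5294
EBC = 17.5294·1.97

34.5329 EBC


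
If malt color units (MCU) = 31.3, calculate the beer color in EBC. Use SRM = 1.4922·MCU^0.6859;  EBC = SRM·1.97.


SRM = 1.4922·31.3^0.6859 = 15.8351
EBC = 15.8351·1.97

31.1952 EBC


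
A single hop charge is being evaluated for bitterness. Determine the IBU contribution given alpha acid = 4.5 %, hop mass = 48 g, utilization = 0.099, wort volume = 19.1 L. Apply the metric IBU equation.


IBU = (α/100)·mass·U·1000 / V
IBU = (4.5/100)·48·0.099·1000 / 19.1

11.1958 IBU


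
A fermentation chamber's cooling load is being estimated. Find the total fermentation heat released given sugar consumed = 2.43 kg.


Q = m_sugar · 590 kJ/kg
Q = 2.43 · 590

1433.7000 kJ


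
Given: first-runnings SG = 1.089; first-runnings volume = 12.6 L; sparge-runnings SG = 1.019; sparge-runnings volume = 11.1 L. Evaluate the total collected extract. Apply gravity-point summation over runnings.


total = Σ (SG_i − 1)·1000·V_i
first = (1.089 − 1)·1000·12.6 = 1121.4000
sparge = (1.019 − 1)·1000·11.1 = 210.9000
total = 1121.4000 + 210.9000

1332.3000 gravity·L


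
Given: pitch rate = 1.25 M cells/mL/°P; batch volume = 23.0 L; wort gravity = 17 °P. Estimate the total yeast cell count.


cells (billions) = rate · V_L · °P
cells = 1.25 · 23.0 · 17

488.7500 billion cells


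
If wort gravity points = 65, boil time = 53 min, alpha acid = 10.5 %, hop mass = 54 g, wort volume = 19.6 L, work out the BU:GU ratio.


U = 1.65·0.000125^(GP/1000)·(1−e^(−0.04t))/4.15;  IBU = (α/100)·m·U·1000/V;  BU:GU = IBU/GP
U = 1.65·0.000125^(65/1000)·(1−e^(−0.04·53))/4.15 = 0.1951
IBU = (10.5/100)·54·0.1951·1000/19.6 = 56.4325
BU:GU = 56.4325/65

0.8682


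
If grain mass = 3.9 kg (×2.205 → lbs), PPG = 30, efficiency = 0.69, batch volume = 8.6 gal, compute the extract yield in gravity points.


points = lbs × PPG × eff / vol
lbs = 3.9 × 2.205 = 8.5995
points = 8.5995 × 30 × 0.69 / 8.6

20.6988 points


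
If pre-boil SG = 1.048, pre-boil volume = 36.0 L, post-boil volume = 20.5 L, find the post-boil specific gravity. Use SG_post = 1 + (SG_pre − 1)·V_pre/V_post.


pts_pre = (1.048 − 1)·1000 = 48.0000
pts_post = 48.0000·36.0/20.5 = 84.2927
SG_post = 1 + 84.2927/1000

1.0843


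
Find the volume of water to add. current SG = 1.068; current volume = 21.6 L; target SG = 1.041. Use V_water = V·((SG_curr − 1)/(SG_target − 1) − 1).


V_water = 21.6·((1.068 − 1)/(1.041 − 1) − 1)

14.2244 L


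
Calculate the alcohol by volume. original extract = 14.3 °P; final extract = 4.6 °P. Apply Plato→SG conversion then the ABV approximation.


SG = 259/(259 − P);  ABV = (OG − FG)·131.25
OG = 259/(259 − 14.3) = 1.0584
FG = 259/(259 − 4.6) = 1.0181
ABV = (1.0584 − 1.0181)·131.25

5.2969 % ABV


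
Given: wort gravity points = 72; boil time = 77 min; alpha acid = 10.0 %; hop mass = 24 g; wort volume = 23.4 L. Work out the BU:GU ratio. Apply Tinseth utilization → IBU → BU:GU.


U = 1.65·0.000125^(GP/1000)·(1−e^(−0.04t))/4.15;  IBU = (α/100)·m·U·1000/V;  BU:GU = IBU/GP
U = 1.65·0.000125^(72/1000)·(1−e^(−0.04·77))/4.15 = 0.1986
IBU = (10.0/100)·24·0.1986·1000/23.4 = 20.3693
BU:GU = 20.3693/72

0.2829


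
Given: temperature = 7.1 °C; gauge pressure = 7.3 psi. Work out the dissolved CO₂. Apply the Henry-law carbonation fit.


vols = (P + 14.695)·(0.01821 + 0.09011·e^(−0.04·T))
vols = (7.3 + 14.695)·(0.01821 + 0.09011·e^(−0.04·7.1))

1.8925 volumes


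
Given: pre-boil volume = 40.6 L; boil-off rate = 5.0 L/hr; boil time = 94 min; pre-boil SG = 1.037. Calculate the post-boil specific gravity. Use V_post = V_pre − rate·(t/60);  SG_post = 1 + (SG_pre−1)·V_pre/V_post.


V_post = 40.6 − 5.0·(94/60) = 32.7667
SG_post = 1 + (1.037 − 1)·40.6/32.7667

1.0458


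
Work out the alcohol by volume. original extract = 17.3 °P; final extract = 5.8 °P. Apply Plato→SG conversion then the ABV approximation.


SG = 259/(259 − P);  ABV = (OG − FG)·131.25
OG = 259/(259 − 17.3) = 1.0716
FG = 259/(259 − 5.8) = 1.0229
ABV = (1.0716 − 1.0229)·131.25

6.3879 % ABV


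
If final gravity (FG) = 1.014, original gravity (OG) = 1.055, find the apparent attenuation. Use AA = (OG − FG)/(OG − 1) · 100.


AA = (1.055 − 1.014)/(1.055 − 1) · 100

74.5455 %


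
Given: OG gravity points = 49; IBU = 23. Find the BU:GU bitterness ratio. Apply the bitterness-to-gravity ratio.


BU:GU = IBU / OG_points
BU:GU = 23 / 49

0.4694


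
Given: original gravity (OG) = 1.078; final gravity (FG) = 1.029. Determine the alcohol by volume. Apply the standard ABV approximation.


ABV = (OG − FG) · 131.25
ABV = (1.078 − 1.029) · 131.25

6.4313 % ABV


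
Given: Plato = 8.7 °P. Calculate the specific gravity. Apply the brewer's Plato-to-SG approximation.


SG = 259/(259 − P)
SG = 259/(259 − 8.7)

1.0348


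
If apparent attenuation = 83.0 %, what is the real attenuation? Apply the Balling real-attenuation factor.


RA = AA · 0.8192
RA = 83.0 · 0.8192

67.9936 %


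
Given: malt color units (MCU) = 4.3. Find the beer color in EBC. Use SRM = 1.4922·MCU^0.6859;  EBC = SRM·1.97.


SRM = 1.4922·4.3^0.6859 = 4.0581
EBC = 4.0581·1.97

7.9945 EBC


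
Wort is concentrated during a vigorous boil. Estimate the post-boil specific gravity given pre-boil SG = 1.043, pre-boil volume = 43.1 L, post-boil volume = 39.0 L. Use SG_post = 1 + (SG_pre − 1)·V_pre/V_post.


pts_pre = (1.043 − 1)·1000 = 43.0000
pts_post = 43.0000·43.1/39.0 = 47.5205
SG_post = 1 + 47.5205/1000

1.0475


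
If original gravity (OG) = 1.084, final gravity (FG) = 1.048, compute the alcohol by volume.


ABV = (OG − FG) · 131.25
ABV = (1.084 − 1.048) · 131.25

4.7250 % ABV


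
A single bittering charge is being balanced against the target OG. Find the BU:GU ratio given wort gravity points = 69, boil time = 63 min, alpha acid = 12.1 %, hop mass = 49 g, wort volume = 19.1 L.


U = 1.65·0.000125^(GP/1000)·(1−e^(−0.04t))/4.15;  IBU = (α/100)·m·U·1000/V;  BU:GU = IBU/GP
U = 1.65·0.000125^(69/1000)·(1−e^(−0.04·63))/4.15 = 0.1966
IBU = (12.1/100)·49·0.1966·1000/19.1 = 61.0438
BU:GU = 61.0438/69

0.8847


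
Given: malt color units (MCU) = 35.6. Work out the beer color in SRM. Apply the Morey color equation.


SRM = 1.4922 · MCU^0.6859
SRM = 1.4922 · 35.6^0.6859

17.2968 SRM


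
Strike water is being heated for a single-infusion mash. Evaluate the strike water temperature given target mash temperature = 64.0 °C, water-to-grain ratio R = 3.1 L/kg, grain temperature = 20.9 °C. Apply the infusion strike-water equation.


T_strike = (0.41/R)·(T_mash − T_grain) + T_mash
T_strike = (0.41/3.1)·(64.0 − 20.9) + 64.0

69.7003 °C


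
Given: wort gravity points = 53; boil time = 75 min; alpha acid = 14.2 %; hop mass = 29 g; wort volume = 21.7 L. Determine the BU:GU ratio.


U = 1.65·0.000125^(GP/1000)·(1−e^(−0.04t))/4.15;  IBU = (α/100)·m·U·1000/V;  BU:GU = IBU/GP
U = 1.65·0.000125^(53/1000)·(1−e^(−0.04·75))/4.15 = 0.2346
IBU = (14.2/100)·29·0.2346·1000/21.7 = 44.5266
BU:GU = 44.5266/53

0.8401


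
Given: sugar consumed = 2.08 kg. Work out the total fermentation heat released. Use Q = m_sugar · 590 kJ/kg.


Q = 2.08 · 590

1227.2000 kJ


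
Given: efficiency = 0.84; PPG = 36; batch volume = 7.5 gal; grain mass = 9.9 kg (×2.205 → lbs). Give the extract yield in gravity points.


points = lbs × PPG × eff / vol
lbs = 9.9 × 2.205 = 21.8295
points = 21.8295 × 36 × 0.84 / 7.5

88.0165 points


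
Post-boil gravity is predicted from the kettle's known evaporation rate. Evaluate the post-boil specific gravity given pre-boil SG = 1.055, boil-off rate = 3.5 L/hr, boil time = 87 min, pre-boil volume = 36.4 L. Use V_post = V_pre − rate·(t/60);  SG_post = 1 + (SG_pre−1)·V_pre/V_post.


V_post = 36.4 − 3.5·(87/60) = 31.3250
SG_post = 1 + (1.055 − 1)·36.4/31.3250

1.0639


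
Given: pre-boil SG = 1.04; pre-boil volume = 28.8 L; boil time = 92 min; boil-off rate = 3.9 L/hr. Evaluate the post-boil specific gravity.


V_post = V_pre − rate·(t/60);  SG_post = 1 + (SG_pre−1)·V_pre/V_post
V_post = 28.8 − 3.9·(92/60) = 22.8200
SG_post = 1 + (1.04 − 1)·28.8/22.8200

1.0505


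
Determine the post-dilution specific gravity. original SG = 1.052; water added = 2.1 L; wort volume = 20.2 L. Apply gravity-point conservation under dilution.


SG_new = 1 + (SG_old − 1)·V_old/(V_old + V_water)
pts = (1.052 − 1)·1000·20.2/(20.2 + 2.1) = 47.1031
SG_new = 1 + 47.1031/1000

1.0471


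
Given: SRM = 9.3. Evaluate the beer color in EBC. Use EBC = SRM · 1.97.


EBC = 9.3 · 1.97

18.3210 EBC


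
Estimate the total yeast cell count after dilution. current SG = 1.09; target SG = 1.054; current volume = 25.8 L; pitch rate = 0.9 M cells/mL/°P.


V_w = V·((SG_c−1)/(SG_t−1)−1);  °P = 259 − 259/SG_t;  cells = rate·(V+V_w)·°P
V_w = 25.8·((1.09−1)/(1.054−1)−1) = 17.2000
V_final = 25.8 + 17.2000 = 43.0000
°P = 259 − 259/1.054 = 13.2694
cells = 0.9·43.0000·13.2694

513.5277 billion cells


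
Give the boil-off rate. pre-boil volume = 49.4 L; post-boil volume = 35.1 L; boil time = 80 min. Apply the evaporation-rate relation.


rate = (V_pre − V_post) / (t_min/60)
rate = (49.4 − 35.1) / (80/60)

10.7250 L/hr


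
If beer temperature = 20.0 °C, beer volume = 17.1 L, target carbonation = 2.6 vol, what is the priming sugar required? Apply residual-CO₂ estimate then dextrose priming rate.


residual = 14.695·(0.01821 + 0.09011·e^(−0.04·T));  sugar = (target − residual)·4.0·V
residual = 14.695·(0.01821 + 0.09011·e^(−0.04·20.0)) = 0.8626
sugar = (2.6 − 0.8626)·4.0·17.1

118.8394 g


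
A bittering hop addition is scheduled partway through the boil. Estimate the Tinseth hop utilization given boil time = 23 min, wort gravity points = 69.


U = 1.65·0.000125^(GP/1000) · (1 − e^(−0.04·t))/4.15
bigness = 1.65·0.000125^(69/1000) = 0.8875
boil_factor = (1 − e^(−0.04·23))/4.15 = 0.1449
U = 0.8875 · 0.1449

0.1286


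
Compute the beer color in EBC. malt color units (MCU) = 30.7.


SRM = 1.4922·MCU^0.6859;  EBC = SRM·1.97
SRM = 1.4922·30.7^0.6859 = 15.6263
EBC = 15.6263·1.97

30.7837 EBC


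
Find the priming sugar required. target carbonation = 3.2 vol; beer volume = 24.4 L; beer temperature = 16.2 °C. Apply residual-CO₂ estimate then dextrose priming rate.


residual = 14.695·(0.01821 + 0.09011·e^(−0.04·T));  sugar = (target − residual)·4.0·V
residual = 14.695·(0.01821 + 0.09011·e^(−0.04·16.2)) = 0.9603
sugar = (3.2 − 0.9603)·4.0·24.4

218.5991 g


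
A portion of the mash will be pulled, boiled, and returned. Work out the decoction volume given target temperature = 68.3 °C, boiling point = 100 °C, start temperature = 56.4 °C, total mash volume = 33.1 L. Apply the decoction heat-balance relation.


V_dec = V_total·(T_target − T_start)/(T_boil − T_start)
V_dec = 33.1·(68.3 − 56.4)/(100 − 56.4)

9.0342 L


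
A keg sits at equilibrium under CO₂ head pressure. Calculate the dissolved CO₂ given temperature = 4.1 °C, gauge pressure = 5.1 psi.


vols = (P + 14.695)·(0.01821 + 0.09011·e^(−0.04·T))
vols = (5.1 + 14.695)·(0.01821 + 0.09011·e^(−0.04·4.1))

1.8744 volumes


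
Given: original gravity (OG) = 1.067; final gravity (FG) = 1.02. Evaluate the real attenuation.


AA = (OG−FG)/(OG−1)·100;  RA = AA·0.8192
AA = (1.067 − 1.02)/(1.067 − 1)·100 = 70.1493
RA = 70.1493·0.8192

57.4663 %


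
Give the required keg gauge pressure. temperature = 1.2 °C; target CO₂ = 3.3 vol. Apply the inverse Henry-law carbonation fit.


psi = vols/(0.01821 + 0.09011·e^(−0.04·T)) − 14.695
psi = 3.3/(0.01821 + 0.09011·e^(−0.04·1.2)) − 14.695

17.0062 psi


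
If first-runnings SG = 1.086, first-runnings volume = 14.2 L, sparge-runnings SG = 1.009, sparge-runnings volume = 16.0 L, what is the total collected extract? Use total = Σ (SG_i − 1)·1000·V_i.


first = (1.086 − 1)·1000·14.2 = 1221.2000
sparge = (1.009 − 1)·1000·16.0 = 144.0000
total = 1221.2000 + 144.0000

1365.2000 gravity·L


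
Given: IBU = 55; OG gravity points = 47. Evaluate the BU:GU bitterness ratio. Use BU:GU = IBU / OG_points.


BU:GU = 55 / 47

1.1702


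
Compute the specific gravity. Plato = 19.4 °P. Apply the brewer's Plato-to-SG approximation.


SG = 259/(259 − P)
SG = 259/(259 − 19.4)

1.0810


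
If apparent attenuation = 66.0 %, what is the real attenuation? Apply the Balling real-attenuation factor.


RA = AA · 0.8192
RA = 66.0 · 0.8192

54.0672 %


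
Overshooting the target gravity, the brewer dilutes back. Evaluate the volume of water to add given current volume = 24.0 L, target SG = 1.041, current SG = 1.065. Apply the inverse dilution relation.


V_water = V·((SG_curr − 1)/(SG_target − 1) − 1)
V_water = 24.0·((1.065 − 1)/(1.041 − 1) − 1)

14.0488 L


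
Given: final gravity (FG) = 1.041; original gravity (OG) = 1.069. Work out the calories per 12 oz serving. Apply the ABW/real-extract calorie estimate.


ABW = (OG−FG)·131.25·0.79/FG;  °P = 259 − 259/SG (for OG→OE and FG→AE);  RE = 0.1808·OE + 0.8192·AE;  Cal = (6.9·ABW + 4·(RE−0.1))·FG·3.55
ABW = (1.069 − 1.041)·131.25·0.79/1.041 = 2.7889
OE = 259 − 259/1.069 = 16.7175 °P
AE = 259 − 259/1.041 = 10.2008 °P
RE = 0.1808·16.7175 + 0.8192·10.2008 = 11.3790 °P
Cal = (6.9·2.7889 + 4·(11.3790−0.1))·1.041·3.55

237.8434 kcal


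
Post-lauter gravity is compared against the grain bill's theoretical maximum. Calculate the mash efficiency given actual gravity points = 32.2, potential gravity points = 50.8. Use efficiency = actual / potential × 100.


efficiency = 32.2 / 50.8 × 100

63.3858 %


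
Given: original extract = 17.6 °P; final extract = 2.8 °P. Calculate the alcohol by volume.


SG = 259/(259 − P);  ABV = (OG − FG)·131.25
OG = 259/(259 − 17.6) = 1.0729
FG = 259/(259 − 2.8) = 1.0109
ABV = (1.0729 − 1.0109)·131.25

8.1348 % ABV


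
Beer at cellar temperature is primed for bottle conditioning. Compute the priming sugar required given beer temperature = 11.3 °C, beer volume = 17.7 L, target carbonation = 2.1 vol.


residual = 14.695·(0.01821 + 0.09011·e^(−0.04·T));  sugar = (target − residual)·4.0·V
residual = 14.695·(0.01821 + 0.09011·e^(−0.04·11.3)) = 1.1102
sugar = (2.1 − 1.1102)·4.0·17.7

70.0754 g


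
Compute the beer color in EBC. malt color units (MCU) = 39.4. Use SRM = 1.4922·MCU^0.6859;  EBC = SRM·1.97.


SRM = 1.4922·39.4^0.6859 = 18.5429
EBC = 18.5429·1.97

36.5295 EBC


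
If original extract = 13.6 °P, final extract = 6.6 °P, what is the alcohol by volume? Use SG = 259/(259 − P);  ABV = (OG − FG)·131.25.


OG = 259/(259 − 13.6) = 1.0554
FG = 259/(259 − 6.6) = 1.0261
ABV = (1.0554 − 1.0261)·131.25

3.8418 % ABV


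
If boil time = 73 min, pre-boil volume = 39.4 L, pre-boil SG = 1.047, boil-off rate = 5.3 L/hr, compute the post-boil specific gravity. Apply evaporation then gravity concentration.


V_post = V_pre − rate·(t/60);  SG_post = 1 + (SG_pre−1)·V_pre/V_post
V_post = 39.4 − 5.3·(73/60) = 32.9517
SG_post = 1 + (1.047 − 1)·39.4/32.9517

1.0562


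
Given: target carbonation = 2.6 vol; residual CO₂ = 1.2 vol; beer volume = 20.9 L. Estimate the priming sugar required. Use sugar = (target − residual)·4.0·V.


sugar = (2.6 − 1.2)·4.0·20.9

117.0400 g


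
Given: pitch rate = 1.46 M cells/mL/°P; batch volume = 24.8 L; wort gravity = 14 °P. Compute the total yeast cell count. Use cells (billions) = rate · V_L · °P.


cells = 1.46 · 24.8 · 14

506.9120 billion cells


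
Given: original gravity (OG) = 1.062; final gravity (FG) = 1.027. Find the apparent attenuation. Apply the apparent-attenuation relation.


AA = (OG − FG)/(OG − 1) · 100
AA = (1.062 − 1.027)/(1.062 − 1) · 100

56.4516 %


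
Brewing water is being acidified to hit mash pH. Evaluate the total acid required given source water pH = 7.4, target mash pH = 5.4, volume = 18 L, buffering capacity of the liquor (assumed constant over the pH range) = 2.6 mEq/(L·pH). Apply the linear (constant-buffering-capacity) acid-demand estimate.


acid = buffering capacity · (pH_source − pH_target) · V
acid = 2.6 · (7.4 − 5.4) · 18

93.6000 mEq


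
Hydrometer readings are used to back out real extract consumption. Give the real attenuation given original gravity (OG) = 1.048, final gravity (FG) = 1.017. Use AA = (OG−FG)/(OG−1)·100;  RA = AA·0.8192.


AA = (1.048 − 1.017)/(1.048 − 1)·100 = 64.5833
RA = 64.5833·0.8192

52.9067 %


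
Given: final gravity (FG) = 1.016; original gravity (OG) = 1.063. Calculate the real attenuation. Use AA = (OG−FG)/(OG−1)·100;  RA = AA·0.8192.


AA = (1.063 − 1.016)/(1.063 − 1)·100 = 74.6032
RA = 74.6032·0.8192

61.1149 %


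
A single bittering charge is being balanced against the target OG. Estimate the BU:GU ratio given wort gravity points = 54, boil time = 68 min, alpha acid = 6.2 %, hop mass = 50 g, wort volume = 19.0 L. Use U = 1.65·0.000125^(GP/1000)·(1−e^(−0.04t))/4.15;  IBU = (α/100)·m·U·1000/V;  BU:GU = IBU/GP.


U = 1.65·0.000125^(54/1000)·(1−e^(−0.04·68))/4.15 = 0.2286
IBU = (6.2/100)·50·0.2286·1000/19.0 = 37.2977
BU:GU = 37.2977/54

0.6907


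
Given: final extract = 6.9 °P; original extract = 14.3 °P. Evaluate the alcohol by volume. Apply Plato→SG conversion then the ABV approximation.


SG = 259/(259 − P);  ABV = (OG − FG)·131.25
OG = 259/(259 − 14.3) = 1.0584
FG = 259/(259 − 6.9) = 1.0274
ABV = (1.0584 − 1.0274)·131.25

4.0778 % ABV


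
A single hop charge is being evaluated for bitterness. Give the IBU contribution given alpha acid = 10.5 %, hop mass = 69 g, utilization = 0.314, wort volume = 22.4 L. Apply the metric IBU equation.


IBU = (α/100)·mass·U·1000 / V
IBU = (10.5/100)·69·0.314·1000 / 22.4

101.5594 IBU


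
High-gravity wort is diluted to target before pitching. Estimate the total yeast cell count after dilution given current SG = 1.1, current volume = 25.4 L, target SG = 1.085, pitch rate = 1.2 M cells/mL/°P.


V_w = V·((SG_c−1)/(SG_t−1)−1);  °P = 259 − 259/SG_t;  cells = rate·(V+V_w)·°P
V_w = 25.4·((1.1−1)/(1.085−1)−1) = 4.4824
V_final = 25.4 + 4.4824 = 29.8824
°P = 259 − 259/1.085 = 20.2903
cells = 1.2·29.8824·20.2903

727.5871 billion cells


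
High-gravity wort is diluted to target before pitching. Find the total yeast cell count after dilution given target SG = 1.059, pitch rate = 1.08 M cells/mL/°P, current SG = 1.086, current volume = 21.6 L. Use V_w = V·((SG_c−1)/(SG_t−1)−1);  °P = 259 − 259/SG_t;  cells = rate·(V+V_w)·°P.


V_w = 21.6·((1.086−1)/(1.059−1)−1) = 9.8847
V_final = 21.6 + 9.8847 = 31.4847
°P = 259 − 259/1.059 = 14.4297
cells = 1.08·31.4847·14.4297

490.6590 billion cells


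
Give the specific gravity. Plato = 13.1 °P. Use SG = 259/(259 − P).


SG = 259/(259 − 13.1)

1.0533


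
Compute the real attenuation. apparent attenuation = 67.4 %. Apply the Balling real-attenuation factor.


RA = AA · 0.8192
RA = 67.4 · 0.8192

55.2141 %


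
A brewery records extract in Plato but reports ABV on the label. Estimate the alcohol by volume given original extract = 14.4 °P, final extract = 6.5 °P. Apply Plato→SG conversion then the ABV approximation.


SG = 259/(259 − P);  ABV = (OG − FG)·131.25
OG = 259/(259 − 14.4) = 1.0589
FG = 259/(259 − 6.5) = 1.0257
ABV = (1.0589 − 1.0257)·131.25

4.3482 % ABV


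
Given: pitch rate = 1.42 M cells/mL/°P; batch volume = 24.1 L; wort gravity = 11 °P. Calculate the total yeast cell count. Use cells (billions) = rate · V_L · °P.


cells = 1.42 · 24.1 · 11

376.4420 billion cells


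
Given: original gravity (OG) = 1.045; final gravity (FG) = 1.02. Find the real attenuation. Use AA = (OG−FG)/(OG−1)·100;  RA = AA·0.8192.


AA = (1.045 − 1.02)/(1.045 − 1)·100 = 55.5556
RA = 55.5556·0.8192

45.5111 %


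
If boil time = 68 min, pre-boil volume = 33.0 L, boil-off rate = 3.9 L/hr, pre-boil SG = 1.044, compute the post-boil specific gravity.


V_post = V_pre − rate·(t/60);  SG_post = 1 + (SG_pre−1)·V_pre/V_post
V_post = 33.0 − 3.9·(68/60) = 28.5800
SG_post = 1 + (1.044 − 1)·33.0/28.5800

1.0508


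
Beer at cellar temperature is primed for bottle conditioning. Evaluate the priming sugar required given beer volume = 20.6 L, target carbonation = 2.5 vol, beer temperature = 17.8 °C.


residual = 14.695·(0.01821 + 0.09011·e^(−0.04·T));  sugar = (target − residual)·4.0·V
residual = 14.695·(0.01821 + 0.09011·e^(−0.04·17.8)) = 0.9173
sugar = (2.5 − 0.9173)·4.0·20.6

130.4133 g


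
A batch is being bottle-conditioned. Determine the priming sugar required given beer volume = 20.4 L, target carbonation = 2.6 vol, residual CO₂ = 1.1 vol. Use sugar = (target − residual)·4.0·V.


sugar = (2.6 − 1.1)·4.0·20.4

122.4000 g


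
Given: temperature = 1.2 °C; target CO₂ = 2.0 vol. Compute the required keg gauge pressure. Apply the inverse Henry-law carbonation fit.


psi = vols/(0.01821 + 0.09011·e^(−0.04·T)) − 14.695
psi = 2.0/(0.01821 + 0.09011·e^(−0.04·1.2)) − 14.695

4.5179 psi


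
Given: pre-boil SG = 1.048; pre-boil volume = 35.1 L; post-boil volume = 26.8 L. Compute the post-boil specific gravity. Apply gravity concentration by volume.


SG_post = 1 + (SG_pre − 1)·V_pre/V_post
pts_pre = (1.048 − 1)·1000 = 48.0000
pts_post = 48.0000·35.1/26.8 = 62.8657
SG_post = 1 + 62.8657/1000

1.0629


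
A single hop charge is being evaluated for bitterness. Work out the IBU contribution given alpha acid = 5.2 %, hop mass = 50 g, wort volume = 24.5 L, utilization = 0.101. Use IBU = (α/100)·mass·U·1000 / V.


IBU = (5.2/100)·50·0.101·1000 / 24.5

10.7184 IBU


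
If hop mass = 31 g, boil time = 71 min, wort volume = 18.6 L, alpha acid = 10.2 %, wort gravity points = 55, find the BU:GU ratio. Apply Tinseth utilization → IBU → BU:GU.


U = 1.65·0.000125^(GP/1000)·(1−e^(−0.04t))/4.15;  IBU = (α/100)·m·U·1000/V;  BU:GU = IBU/GP
U = 1.65·0.000125^(55/1000)·(1−e^(−0.04·71))/4.15 = 0.2284
IBU = (10.2/100)·31·0.2284·1000/18.6 = 38.8212
BU:GU = 38.8212/55

0.7058


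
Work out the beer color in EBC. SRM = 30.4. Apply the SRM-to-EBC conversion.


EBC = SRM · 1.97
EBC = 30.4 · 1.97

59.8880 EBC


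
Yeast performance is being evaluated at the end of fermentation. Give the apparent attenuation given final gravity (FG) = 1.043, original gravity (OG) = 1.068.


AA = (OG − FG)/(OG − 1) · 100
AA = (1.068 − 1.043)/(1.068 − 1) · 100

36.7647 %


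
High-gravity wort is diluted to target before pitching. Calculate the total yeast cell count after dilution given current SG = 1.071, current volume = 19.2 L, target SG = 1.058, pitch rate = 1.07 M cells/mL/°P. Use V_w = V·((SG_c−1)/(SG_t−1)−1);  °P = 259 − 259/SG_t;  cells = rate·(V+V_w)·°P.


V_w = 19.2·((1.071−1)/(1.058−1)−1) = 4.3034
V_final = 19.2 + 4.3034 = 23.5034
°P = 259 − 259/1.058 = 14.1985
cells = 1.07·23.5034·14.1985

357.0734 billion cells


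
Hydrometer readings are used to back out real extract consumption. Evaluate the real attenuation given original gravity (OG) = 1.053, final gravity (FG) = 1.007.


AA = (OG−FG)/(OG−1)·100;  RA = AA·0.8192
AA = (1.053 − 1.007)/(1.053 − 1)·100 = 86.7925
RA = 86.7925·0.8192

71.1004 %


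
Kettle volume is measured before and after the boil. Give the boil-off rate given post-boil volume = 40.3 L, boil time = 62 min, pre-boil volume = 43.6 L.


rate = (V_pre − V_post) / (t_min/60)
rate = (43.6 − 40.3) / (62/60)

3.1935 L/hr


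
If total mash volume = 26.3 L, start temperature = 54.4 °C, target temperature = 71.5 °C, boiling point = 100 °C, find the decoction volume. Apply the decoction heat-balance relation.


V_dec = V_total·(T_target − T_start)/(T_boil − T_start)
V_dec = 26.3·(71.5 − 54.4)/(100 − 54.4)

9.8625 L


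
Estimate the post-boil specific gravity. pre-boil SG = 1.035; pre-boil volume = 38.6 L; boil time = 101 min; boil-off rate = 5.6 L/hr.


V_post = V_pre − rate·(t/60);  SG_post = 1 + (SG_pre−1)·V_pre/V_post
V_post = 38.6 − 5.6·(101/60) = 29.1733
SG_post = 1 + (1.035 − 1)·38.6/29.1733

1.0463


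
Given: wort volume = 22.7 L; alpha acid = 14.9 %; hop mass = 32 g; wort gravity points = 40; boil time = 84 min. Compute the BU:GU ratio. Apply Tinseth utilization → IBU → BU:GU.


U = 1.65·0.000125^(GP/1000)·(1−e^(−0.04t))/4.15;  IBU = (α/100)·m·U·1000/V;  BU:GU = IBU/GP
U = 1.65·0.000125^(40/1000)·(1−e^(−0.04·84))/4.15 = 0.2679
IBU = (14.9/100)·32·0.2679·1000/22.7 = 56.2690
BU:GU = 56.2690/40

1.4067


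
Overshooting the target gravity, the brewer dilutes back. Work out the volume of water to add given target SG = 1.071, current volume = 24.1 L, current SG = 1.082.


V_water = V·((SG_curr − 1)/(SG_target − 1) − 1)
V_water = 24.1·((1.082 − 1)/(1.071 − 1) − 1)

3.7338 L


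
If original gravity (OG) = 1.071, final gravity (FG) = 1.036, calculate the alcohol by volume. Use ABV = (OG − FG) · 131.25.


ABV = (1.071 − 1.036) · 131.25

4.5937 % ABV


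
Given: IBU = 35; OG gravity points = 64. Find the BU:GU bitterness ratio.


BU:GU = IBU / OG_points
BU:GU = 35 / 64

0.5469


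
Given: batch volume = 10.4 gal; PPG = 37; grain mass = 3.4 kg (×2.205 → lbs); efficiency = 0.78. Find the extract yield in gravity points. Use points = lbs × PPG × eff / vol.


lbs = 3.4 × 2.205 = 7.4970
points = 7.4970 × 37 × 0.78 / 10.4

20.8042 points
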